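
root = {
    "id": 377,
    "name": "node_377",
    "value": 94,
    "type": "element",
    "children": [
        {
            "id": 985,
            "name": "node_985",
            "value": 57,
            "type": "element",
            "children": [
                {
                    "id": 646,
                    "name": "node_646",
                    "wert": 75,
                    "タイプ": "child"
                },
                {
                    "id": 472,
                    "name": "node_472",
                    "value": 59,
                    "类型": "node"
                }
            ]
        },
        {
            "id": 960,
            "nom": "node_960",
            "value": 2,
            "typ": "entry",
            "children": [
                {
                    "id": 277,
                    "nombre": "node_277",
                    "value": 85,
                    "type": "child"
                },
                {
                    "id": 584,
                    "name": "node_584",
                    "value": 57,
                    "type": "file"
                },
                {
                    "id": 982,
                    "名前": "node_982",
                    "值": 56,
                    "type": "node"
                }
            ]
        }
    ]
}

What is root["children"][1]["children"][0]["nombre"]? "node_277"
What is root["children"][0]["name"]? "node_985"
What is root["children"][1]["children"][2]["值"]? 56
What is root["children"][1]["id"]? 960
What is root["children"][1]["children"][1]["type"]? "file"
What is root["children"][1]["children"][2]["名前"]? "node_982"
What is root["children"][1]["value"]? 2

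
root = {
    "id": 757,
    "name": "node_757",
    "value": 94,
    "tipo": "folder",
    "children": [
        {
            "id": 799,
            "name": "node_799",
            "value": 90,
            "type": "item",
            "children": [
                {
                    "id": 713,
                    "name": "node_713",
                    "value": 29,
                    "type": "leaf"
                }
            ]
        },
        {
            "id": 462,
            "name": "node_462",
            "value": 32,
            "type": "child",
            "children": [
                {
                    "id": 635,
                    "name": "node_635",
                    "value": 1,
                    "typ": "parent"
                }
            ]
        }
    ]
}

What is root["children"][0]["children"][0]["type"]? "leaf"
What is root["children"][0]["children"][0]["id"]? 713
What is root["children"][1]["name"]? "node_462"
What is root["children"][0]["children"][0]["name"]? "node_713"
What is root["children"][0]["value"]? 90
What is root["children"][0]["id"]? 799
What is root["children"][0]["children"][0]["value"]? 29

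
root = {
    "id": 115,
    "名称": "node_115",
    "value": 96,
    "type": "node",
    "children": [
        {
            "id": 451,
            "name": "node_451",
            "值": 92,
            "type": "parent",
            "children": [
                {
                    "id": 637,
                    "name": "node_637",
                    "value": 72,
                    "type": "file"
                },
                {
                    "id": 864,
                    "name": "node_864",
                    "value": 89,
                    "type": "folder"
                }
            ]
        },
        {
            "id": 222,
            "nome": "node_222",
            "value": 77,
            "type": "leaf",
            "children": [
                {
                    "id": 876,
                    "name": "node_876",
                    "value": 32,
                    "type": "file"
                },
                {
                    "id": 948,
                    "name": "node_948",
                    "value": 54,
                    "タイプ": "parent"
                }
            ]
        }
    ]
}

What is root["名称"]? "node_115"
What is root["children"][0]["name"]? "node_451"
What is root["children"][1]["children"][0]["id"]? 876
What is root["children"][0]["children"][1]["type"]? "folder"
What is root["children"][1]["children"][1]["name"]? "node_948"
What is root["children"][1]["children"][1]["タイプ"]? "parent"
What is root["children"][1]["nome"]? "node_222"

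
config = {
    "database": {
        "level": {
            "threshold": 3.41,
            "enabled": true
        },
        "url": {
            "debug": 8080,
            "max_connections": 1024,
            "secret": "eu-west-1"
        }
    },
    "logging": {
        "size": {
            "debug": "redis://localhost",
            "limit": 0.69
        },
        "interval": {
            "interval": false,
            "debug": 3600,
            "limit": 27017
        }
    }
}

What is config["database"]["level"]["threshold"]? 3.41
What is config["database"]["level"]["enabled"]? True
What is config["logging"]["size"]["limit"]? 0.69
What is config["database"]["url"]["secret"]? "eu-west-1"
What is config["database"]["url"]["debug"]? 8080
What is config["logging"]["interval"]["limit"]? 27017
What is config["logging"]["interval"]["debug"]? 3600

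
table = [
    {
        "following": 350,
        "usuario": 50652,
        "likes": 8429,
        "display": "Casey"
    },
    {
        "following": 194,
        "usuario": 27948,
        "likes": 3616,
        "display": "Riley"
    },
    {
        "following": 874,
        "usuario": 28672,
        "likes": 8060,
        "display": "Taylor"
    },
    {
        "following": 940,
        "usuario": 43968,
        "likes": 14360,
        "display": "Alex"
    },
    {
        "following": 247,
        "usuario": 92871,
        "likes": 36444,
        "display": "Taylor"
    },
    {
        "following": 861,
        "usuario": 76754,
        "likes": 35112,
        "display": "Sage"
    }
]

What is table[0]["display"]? "Casey"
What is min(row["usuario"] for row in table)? 27948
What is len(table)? 6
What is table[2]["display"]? "Taylor"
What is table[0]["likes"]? 8429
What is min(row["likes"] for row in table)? 3616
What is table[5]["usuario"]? 76754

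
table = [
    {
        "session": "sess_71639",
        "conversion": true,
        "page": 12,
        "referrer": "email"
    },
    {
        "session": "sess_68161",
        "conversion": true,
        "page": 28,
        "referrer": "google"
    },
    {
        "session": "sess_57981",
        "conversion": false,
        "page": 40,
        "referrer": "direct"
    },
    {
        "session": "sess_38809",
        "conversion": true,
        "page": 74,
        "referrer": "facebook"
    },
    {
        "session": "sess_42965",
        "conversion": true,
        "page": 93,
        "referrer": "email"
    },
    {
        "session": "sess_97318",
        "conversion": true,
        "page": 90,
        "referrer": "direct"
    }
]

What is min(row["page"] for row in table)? 12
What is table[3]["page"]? 74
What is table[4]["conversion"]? True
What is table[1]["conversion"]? True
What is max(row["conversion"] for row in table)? True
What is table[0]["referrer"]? "email"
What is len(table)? 6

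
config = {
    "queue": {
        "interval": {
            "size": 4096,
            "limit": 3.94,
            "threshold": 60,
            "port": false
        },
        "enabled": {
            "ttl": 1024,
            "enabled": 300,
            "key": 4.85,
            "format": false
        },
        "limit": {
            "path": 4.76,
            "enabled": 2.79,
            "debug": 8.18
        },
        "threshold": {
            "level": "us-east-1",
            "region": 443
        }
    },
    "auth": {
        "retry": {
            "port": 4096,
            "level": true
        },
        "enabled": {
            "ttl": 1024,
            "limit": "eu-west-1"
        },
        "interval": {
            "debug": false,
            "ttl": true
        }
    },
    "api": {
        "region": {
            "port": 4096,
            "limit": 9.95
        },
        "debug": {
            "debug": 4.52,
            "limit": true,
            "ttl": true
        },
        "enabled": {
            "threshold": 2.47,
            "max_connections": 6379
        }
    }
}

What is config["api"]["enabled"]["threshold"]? 2.47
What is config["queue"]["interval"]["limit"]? 3.94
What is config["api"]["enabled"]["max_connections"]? 6379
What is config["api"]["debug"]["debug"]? 4.52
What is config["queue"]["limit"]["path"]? 4.76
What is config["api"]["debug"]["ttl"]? True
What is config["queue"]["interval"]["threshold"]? 60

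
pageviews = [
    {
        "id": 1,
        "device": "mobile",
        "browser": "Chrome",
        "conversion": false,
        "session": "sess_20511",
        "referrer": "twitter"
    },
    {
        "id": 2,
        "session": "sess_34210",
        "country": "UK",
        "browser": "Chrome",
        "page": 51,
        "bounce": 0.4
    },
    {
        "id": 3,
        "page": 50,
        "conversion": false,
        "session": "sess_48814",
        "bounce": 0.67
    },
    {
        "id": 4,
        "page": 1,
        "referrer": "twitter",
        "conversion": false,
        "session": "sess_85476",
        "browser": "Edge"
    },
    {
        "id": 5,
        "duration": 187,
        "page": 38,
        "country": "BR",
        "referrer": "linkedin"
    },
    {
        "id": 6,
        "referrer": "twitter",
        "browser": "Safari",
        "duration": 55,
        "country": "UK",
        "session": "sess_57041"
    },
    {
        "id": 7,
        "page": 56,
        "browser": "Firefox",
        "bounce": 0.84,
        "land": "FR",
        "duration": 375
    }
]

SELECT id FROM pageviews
[1, 2, 3, 4, 5, 6, 7]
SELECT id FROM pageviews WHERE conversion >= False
[1, 3, 4]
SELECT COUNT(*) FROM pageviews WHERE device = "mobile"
1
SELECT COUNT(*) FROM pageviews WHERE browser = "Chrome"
2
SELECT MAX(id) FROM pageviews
7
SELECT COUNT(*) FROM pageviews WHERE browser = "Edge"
1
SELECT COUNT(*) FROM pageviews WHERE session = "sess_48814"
1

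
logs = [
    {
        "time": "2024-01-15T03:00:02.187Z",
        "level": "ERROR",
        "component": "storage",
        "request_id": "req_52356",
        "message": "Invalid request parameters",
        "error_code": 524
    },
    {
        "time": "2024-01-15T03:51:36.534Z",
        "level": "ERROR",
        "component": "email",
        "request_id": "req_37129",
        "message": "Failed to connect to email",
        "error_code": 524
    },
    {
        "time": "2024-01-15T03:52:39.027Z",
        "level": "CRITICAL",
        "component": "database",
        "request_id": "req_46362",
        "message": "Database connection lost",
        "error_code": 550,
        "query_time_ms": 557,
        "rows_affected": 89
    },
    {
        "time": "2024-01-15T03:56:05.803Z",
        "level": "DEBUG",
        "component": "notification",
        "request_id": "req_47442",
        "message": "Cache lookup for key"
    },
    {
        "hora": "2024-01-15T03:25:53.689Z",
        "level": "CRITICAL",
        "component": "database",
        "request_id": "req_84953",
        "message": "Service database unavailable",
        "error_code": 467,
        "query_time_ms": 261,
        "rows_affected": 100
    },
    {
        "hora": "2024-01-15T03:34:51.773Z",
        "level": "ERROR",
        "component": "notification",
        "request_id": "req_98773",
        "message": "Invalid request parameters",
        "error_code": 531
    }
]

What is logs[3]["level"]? "DEBUG"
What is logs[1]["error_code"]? 524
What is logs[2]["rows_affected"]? 89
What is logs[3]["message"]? "Cache lookup for key"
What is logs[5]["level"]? "ERROR"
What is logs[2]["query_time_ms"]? 557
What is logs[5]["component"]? "notification"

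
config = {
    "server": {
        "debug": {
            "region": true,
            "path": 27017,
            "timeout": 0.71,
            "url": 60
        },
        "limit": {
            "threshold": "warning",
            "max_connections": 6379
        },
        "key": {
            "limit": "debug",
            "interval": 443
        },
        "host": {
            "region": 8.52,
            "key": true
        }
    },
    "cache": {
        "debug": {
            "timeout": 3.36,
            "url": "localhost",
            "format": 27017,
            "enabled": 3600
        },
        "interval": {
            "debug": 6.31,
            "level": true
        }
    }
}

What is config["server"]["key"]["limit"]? "debug"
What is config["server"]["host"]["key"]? True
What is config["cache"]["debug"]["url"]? "localhost"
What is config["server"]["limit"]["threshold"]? "warning"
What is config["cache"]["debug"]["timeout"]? 3.36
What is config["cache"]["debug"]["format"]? 27017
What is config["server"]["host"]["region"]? 8.52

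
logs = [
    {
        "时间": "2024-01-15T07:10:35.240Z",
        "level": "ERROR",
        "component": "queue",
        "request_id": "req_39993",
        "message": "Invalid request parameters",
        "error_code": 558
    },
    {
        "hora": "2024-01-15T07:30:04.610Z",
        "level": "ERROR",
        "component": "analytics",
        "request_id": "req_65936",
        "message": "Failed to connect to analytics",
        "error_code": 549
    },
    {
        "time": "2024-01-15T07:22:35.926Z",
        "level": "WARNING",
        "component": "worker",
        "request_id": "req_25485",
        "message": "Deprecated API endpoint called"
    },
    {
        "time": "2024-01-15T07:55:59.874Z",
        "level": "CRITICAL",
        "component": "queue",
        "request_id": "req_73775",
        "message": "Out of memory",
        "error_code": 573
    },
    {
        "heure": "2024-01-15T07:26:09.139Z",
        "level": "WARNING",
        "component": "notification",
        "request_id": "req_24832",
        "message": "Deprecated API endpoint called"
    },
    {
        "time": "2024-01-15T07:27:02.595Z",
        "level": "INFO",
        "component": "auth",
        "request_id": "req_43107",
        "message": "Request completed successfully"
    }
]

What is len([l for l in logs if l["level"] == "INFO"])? 1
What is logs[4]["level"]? "WARNING"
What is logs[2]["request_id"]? "req_25485"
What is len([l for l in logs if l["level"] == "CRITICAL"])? 1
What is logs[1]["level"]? "ERROR"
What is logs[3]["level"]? "CRITICAL"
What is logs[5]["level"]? "INFO"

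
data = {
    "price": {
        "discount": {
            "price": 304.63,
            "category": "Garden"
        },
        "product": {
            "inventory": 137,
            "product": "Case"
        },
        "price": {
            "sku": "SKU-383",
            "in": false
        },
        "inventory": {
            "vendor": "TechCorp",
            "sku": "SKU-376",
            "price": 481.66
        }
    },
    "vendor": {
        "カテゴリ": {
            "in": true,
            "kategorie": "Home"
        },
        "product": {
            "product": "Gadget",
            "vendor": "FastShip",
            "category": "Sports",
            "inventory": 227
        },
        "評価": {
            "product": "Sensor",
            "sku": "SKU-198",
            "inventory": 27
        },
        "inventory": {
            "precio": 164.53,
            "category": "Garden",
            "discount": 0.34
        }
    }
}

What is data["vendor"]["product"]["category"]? "Sports"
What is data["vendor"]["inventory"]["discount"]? 0.34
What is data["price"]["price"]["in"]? False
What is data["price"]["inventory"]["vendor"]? "TechCorp"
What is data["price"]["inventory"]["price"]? 481.66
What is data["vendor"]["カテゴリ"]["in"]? True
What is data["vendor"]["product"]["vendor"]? "FastShip"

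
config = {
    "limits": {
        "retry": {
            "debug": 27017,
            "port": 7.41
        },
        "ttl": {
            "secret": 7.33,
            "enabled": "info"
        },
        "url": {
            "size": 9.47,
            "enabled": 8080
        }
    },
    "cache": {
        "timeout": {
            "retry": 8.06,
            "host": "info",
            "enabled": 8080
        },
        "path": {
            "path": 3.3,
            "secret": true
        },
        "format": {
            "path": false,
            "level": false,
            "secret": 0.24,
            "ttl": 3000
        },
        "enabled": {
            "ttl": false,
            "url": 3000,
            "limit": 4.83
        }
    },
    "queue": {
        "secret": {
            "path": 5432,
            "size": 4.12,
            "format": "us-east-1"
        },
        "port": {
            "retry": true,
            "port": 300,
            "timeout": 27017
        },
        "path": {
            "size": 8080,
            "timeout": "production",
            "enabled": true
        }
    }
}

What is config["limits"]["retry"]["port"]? 7.41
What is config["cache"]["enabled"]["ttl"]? False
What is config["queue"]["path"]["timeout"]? "production"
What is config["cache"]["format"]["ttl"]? 3000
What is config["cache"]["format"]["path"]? False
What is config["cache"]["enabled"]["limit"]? 4.83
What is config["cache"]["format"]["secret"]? 0.24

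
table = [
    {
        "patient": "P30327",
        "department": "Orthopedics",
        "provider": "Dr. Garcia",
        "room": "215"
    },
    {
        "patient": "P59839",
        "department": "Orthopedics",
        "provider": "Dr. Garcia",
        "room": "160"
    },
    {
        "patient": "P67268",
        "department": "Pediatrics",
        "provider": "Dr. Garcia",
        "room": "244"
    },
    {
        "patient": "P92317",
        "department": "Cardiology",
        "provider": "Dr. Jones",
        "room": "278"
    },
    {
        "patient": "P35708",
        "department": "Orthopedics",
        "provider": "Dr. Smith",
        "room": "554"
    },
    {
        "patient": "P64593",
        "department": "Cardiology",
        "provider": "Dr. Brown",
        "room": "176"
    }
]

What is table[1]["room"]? "160"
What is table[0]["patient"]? "P30327"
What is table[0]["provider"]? "Dr. Garcia"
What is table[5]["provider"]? "Dr. Brown"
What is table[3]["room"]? "278"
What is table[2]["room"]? "244"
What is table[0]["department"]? "Orthopedics"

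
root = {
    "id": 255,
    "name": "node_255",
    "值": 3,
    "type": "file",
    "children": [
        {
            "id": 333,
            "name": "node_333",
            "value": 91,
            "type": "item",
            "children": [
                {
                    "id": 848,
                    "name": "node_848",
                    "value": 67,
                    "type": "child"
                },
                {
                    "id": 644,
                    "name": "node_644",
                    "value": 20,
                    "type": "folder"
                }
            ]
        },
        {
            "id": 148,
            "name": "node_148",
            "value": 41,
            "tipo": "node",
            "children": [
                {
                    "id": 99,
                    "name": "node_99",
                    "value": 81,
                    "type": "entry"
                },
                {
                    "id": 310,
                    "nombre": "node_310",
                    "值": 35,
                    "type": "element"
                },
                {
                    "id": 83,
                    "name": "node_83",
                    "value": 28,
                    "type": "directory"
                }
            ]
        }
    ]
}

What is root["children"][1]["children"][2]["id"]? 83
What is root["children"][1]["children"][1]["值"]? 35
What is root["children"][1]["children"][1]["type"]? "element"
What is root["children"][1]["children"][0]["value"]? 81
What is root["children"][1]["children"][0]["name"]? "node_99"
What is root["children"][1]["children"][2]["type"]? "directory"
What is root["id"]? 255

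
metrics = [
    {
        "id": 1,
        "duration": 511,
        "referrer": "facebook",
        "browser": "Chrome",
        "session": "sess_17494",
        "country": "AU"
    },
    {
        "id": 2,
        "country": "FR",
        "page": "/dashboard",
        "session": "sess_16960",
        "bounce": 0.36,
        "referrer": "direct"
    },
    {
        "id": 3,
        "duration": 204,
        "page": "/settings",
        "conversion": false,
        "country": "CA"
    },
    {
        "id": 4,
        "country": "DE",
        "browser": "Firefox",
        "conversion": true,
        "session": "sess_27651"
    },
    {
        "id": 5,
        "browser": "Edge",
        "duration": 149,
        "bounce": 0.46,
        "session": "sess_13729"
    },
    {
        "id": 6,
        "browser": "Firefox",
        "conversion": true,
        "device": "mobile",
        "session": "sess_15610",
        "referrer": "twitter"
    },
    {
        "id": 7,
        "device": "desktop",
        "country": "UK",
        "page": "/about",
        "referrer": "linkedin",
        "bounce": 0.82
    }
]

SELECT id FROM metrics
[1, 2, 3, 4, 5, 6, 7]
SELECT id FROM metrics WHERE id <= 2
[1, 2]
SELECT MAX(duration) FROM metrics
511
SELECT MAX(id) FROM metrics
7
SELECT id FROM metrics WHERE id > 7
[]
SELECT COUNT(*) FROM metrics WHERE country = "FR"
1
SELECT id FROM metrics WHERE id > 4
[5, 6, 7]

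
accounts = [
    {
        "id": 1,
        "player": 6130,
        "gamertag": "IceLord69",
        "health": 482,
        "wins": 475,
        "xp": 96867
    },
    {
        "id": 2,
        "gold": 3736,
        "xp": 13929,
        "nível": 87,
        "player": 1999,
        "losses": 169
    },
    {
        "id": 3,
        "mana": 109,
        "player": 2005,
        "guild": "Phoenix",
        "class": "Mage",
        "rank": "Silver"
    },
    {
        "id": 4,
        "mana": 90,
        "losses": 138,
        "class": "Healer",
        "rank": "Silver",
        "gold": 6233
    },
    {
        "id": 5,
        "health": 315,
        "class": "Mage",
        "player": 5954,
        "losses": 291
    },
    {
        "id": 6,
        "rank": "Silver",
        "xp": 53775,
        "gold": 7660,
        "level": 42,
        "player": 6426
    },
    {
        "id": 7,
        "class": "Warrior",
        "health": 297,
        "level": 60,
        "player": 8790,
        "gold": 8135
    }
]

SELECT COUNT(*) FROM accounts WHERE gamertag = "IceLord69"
1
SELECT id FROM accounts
[1, 2, 3, 4, 5, 6, 7]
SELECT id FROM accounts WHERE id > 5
[6, 7]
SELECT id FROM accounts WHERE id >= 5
[5, 6, 7]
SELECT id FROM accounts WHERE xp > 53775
[1]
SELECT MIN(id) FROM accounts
1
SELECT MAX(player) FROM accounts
8790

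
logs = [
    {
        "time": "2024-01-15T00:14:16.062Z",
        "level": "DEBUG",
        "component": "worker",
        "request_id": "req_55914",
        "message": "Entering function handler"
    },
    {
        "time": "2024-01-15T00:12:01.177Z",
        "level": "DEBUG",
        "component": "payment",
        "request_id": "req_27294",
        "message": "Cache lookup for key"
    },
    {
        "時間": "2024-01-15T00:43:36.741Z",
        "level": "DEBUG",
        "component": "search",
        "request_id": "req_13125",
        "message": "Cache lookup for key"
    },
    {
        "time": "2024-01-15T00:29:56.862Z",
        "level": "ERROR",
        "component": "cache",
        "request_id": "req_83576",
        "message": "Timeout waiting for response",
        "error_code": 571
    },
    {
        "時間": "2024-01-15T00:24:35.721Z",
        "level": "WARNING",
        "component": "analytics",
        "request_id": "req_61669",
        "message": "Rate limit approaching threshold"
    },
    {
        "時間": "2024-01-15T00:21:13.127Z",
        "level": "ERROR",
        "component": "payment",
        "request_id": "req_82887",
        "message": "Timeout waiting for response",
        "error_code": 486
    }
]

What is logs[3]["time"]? "2024-01-15T00:29:56.862Z"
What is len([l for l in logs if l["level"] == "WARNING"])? 1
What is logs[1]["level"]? "DEBUG"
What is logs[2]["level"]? "DEBUG"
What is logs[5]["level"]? "ERROR"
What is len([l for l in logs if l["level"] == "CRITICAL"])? 0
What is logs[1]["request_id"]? "req_27294"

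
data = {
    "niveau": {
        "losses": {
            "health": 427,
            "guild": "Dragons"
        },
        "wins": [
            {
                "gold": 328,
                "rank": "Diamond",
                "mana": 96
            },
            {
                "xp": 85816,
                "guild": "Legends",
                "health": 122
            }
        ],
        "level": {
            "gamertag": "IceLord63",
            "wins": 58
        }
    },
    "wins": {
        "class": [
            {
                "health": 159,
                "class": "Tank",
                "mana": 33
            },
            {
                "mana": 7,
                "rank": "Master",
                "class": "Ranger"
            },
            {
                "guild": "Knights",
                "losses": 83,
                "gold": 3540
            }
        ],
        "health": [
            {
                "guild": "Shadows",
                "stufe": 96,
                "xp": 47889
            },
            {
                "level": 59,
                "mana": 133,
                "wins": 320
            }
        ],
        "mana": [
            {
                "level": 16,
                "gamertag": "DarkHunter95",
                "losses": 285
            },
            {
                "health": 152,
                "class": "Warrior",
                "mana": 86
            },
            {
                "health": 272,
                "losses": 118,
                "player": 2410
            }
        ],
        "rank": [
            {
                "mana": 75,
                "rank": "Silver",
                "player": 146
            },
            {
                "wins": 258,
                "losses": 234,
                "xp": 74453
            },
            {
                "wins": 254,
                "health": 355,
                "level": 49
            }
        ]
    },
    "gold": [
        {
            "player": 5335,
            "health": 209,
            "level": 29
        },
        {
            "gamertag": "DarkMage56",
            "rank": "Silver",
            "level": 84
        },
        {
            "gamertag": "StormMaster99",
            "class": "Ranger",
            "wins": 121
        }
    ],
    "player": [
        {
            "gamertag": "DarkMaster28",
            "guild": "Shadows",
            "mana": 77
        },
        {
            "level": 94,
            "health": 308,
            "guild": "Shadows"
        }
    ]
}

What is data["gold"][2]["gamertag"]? "StormMaster99"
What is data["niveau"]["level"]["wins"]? 58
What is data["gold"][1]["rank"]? "Silver"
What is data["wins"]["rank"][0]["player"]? 146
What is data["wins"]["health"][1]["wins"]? 320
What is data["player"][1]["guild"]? "Shadows"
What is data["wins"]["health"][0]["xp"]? 47889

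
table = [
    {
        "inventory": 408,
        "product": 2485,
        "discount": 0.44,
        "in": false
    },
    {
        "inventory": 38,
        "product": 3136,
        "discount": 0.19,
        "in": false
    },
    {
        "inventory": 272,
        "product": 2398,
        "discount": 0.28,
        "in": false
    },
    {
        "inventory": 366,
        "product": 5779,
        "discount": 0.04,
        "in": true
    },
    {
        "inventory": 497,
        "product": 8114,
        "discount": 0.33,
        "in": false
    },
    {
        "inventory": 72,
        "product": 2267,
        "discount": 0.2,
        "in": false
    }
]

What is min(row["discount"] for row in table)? 0.04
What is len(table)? 6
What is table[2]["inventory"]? 272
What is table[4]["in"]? False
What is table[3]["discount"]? 0.04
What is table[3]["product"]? 5779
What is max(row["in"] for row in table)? True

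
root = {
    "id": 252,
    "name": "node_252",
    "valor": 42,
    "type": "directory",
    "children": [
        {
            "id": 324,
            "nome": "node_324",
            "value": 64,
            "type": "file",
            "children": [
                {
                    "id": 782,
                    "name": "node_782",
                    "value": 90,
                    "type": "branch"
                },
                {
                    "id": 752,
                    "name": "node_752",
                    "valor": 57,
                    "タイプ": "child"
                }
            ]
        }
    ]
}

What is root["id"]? 252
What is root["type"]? "directory"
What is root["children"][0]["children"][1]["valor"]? 57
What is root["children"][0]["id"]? 324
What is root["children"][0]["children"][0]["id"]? 782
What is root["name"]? "node_252"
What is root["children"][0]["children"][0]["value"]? 90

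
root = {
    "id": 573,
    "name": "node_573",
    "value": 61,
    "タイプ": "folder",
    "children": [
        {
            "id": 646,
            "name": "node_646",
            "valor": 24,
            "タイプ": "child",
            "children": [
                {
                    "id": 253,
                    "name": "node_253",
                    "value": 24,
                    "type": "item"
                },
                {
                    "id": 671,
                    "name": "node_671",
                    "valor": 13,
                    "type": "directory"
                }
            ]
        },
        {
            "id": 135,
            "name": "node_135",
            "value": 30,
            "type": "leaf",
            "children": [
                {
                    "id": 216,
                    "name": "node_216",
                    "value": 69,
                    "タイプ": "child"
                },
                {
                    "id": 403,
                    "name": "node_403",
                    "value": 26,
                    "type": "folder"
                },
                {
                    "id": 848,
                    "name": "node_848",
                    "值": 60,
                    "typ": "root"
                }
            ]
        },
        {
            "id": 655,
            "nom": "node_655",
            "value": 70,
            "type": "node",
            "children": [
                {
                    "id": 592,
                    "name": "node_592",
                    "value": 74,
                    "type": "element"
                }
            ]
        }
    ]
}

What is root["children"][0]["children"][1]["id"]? 671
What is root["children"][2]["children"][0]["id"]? 592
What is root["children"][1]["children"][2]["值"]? 60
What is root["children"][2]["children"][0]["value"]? 74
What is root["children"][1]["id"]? 135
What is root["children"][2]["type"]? "node"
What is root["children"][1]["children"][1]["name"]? "node_403"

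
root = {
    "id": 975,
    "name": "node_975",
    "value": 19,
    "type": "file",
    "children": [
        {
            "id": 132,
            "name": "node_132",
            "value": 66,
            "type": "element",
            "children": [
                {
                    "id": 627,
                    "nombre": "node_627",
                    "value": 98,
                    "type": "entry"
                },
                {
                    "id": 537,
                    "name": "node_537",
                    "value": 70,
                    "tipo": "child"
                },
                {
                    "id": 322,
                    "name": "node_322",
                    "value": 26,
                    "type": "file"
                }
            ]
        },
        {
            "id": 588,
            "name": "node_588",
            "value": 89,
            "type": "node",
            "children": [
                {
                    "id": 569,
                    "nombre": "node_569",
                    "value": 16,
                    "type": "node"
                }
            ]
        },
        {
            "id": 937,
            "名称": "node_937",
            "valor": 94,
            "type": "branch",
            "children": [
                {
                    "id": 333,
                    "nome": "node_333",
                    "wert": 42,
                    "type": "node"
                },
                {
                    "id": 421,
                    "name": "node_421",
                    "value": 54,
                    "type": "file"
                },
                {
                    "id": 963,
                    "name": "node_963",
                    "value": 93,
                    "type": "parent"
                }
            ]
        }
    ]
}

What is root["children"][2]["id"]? 937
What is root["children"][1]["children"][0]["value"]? 16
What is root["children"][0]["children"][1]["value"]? 70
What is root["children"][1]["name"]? "node_588"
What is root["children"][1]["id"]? 588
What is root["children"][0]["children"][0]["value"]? 98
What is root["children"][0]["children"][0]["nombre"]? "node_627"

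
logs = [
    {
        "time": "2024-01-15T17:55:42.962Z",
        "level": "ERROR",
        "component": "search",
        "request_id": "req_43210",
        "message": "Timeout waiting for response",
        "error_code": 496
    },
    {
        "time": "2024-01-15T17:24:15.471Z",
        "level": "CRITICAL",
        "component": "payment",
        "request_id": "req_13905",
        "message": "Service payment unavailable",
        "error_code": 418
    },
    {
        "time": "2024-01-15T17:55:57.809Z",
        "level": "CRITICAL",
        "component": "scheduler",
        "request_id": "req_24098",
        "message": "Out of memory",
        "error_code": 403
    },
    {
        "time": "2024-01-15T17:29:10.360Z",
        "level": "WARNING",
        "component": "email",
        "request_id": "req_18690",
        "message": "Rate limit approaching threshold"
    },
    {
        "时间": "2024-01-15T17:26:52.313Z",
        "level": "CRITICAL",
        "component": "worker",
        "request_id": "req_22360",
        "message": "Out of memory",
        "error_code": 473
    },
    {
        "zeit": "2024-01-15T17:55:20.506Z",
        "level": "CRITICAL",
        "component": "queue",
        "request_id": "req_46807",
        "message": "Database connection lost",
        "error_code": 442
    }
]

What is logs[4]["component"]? "worker"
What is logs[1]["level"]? "CRITICAL"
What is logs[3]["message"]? "Rate limit approaching threshold"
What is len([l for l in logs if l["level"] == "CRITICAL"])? 4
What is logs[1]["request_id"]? "req_13905"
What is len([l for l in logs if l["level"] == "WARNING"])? 1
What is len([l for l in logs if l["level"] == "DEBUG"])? 0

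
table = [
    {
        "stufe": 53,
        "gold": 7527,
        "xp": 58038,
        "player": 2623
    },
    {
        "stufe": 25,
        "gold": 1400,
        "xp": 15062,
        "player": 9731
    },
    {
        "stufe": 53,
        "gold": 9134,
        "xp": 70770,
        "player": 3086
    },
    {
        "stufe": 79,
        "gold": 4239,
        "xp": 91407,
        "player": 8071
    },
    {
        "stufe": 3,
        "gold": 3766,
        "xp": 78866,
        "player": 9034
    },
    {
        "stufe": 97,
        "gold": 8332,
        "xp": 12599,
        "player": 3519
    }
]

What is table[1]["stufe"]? 25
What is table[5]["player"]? 3519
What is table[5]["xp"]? 12599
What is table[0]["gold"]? 7527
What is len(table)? 6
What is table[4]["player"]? 9034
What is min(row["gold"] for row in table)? 1400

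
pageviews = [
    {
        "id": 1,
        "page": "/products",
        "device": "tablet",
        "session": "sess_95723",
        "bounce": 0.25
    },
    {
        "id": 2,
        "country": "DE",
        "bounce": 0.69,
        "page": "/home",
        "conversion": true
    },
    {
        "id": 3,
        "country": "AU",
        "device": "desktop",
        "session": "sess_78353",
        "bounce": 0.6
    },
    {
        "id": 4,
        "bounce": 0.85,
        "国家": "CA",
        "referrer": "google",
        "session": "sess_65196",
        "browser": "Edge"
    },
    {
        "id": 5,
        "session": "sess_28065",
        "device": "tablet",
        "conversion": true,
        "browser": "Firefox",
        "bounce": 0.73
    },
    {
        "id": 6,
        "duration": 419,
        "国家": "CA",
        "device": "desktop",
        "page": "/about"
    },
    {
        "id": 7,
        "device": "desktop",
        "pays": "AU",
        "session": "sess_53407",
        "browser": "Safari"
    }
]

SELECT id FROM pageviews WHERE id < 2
[1]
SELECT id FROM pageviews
[1, 2, 3, 4, 5, 6, 7]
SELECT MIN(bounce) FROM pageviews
0.25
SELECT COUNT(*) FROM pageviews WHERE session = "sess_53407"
1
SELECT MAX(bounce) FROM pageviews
0.85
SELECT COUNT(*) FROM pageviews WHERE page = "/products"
1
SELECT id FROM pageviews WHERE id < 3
[1, 2]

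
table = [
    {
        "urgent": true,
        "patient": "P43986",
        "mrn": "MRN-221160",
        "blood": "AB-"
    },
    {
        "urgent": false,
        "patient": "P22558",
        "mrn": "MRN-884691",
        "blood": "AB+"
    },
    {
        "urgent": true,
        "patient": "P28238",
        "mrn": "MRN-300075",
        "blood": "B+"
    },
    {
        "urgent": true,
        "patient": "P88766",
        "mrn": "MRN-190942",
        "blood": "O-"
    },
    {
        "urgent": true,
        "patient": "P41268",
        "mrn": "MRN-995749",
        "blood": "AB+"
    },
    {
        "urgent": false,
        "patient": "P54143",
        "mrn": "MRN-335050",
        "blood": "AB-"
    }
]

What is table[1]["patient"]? "P22558"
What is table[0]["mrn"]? "MRN-221160"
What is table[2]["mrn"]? "MRN-300075"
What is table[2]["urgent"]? True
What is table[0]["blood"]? "AB-"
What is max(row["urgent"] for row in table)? True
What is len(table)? 6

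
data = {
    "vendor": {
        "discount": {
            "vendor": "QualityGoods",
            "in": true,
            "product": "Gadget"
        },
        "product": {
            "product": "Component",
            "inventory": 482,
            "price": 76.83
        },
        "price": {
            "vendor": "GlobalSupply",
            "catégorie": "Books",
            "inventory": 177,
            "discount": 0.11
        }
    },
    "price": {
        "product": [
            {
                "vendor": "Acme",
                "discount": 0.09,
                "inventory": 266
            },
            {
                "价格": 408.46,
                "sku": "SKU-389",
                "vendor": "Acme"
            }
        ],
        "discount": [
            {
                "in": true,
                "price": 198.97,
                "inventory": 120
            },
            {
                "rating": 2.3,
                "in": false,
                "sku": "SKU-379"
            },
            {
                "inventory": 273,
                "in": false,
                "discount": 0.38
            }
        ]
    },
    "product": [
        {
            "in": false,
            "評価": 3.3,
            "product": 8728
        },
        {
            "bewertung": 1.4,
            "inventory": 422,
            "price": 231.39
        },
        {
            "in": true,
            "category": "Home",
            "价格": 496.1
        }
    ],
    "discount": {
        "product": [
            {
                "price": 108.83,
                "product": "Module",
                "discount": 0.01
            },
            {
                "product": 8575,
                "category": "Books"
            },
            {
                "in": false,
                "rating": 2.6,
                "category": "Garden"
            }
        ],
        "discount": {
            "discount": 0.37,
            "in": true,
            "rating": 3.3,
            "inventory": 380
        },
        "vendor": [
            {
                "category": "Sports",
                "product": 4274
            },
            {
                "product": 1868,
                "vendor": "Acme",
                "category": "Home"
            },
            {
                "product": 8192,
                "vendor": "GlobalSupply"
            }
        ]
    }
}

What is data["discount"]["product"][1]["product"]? 8575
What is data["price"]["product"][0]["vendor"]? "Acme"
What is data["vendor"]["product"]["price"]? 76.83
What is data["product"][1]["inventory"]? 422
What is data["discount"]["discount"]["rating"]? 3.3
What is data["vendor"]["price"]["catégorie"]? "Books"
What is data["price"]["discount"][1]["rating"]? 2.3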